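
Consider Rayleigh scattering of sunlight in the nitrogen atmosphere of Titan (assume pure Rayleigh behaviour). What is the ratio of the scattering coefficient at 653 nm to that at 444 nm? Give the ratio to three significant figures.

0.214

Rayleigh scattering ∝ λ⁻⁴, so the ratio of coefficients is the inverse fourth power of the wavelength ratio.
σ(653)/σ(444) = (444/653)⁴ = (0.6799)⁴ = 0.2137.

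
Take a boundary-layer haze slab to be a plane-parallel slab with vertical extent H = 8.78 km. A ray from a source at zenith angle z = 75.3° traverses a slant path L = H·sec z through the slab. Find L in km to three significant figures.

sec z = 1/cos 75.3° = 3.9408.
L = 8.78 × 3.9408 = 34.600 km.

34.6 km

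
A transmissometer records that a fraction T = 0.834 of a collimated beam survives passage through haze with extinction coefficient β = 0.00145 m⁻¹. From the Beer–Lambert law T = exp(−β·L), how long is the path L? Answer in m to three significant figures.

125 m

Beer–Lambert: T = exp(−βL) ⇒ L = −ln(T)/β = −ln(0.834)/0.00145 = 0.1815/0.00145 = 125.2 m.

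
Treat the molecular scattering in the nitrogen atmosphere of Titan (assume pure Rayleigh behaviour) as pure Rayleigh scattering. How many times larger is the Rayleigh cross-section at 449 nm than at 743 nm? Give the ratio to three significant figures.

Rayleigh scattering ∝ λ⁻⁴, so the ratio of coefficients is the inverse fourth power of the wavelength ratio.
σ(449)/σ(743) = (743/449)⁴ = (1.6548)⁴ = 7.498.

7.50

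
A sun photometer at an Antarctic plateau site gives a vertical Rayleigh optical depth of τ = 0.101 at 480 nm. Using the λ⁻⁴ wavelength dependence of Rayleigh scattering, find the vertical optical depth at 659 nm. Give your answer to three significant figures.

0.0284

τ(659 nm) = τ(480 nm) × (480/659)⁴ = 0.101 × (0.7284)⁴ = 0.101 × 0.2815 = 0.0284.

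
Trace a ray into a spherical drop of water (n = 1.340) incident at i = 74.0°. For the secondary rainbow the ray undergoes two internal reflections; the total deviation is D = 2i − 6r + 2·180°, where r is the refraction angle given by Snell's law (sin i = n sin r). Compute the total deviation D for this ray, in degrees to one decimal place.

233.0°

sin r = sin 74.0° / 1.340 = 0.9613/1.340 = 0.7174; r = 45.84°.
D = 2·74.0° − 6·45.84° + 2·180° = 148.00° − 275.02° + 360° = 232.98°.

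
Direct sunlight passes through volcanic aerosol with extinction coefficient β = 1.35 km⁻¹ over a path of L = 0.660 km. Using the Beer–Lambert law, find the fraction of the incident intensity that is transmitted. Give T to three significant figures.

0.410

τ = β·L = 1.35 × 0.660 = 0.8910.
T = exp(−0.8910) = 0.4102.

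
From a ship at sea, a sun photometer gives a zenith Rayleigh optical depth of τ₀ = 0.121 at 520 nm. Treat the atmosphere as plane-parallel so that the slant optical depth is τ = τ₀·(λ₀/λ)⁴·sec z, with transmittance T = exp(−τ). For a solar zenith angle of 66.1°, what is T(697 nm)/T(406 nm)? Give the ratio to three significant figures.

2.04

Airmass: sec 66.1° = 2.4683.
τ(697 nm) = 0.121 × (520/697)⁴ × 2.4683 = 0.121 × 0.3098 × 2.4683 = 0.0925.
τ(406 nm) = 0.121 × (520/406)⁴ × 2.4683 = 0.121 × 2.6910 × 2.4683 = 0.8037.
T(697)/T(406) = exp(τ_B − τ_A) = exp(0.7112) = 2.0364.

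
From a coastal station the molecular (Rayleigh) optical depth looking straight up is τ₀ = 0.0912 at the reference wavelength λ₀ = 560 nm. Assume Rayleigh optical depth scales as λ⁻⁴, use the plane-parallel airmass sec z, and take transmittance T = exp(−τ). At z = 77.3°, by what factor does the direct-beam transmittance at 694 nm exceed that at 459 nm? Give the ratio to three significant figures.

2.10

Airmass: sec 77.3° = 4.5486.
τ(694 nm) = 0.0912 × (560/694)⁴ × 4.5486 = 0.0912 × 0.4239 × 4.5486 = 0.1759.
τ(459 nm) = 0.0912 × (560/459)⁴ × 4.5486 = 0.0912 × 2.2157 × 4.5486 = 0.9191.
T(694)/T(459) = exp(τ_B − τ_A) = exp(0.7433) = 2.1028.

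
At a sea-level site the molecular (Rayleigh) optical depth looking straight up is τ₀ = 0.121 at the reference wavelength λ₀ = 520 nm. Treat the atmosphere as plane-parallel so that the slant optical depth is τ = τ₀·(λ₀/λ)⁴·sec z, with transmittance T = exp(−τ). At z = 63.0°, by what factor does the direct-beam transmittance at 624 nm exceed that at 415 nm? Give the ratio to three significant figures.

1.70

Airmass: sec 63.0° = 2.2027.
τ(624 nm) = 0.121 × (520/624)⁴ × 2.2027 = 0.121 × 0.4823 × 2.2027 = 0.1285.
τ(415 nm) = 0.121 × (520/415)⁴ × 2.2027 = 0.121 × 2.4650 × 2.2027 = 0.6570.
T(624)/T(415) = exp(τ_B − τ_A) = exp(0.5285) = 1.6963.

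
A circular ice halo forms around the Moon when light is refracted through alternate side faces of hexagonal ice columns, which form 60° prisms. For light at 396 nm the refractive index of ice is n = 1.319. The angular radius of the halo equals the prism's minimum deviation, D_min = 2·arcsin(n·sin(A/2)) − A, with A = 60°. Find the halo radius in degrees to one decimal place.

n·sin(A/2) = 1.319 × sin 30° = 1.319 × 0.5000 = 0.6595.
D_min = 2·arcsin(0.6595) − 60° = 2 × 41.262° − 60° = 22.524°.

22.5°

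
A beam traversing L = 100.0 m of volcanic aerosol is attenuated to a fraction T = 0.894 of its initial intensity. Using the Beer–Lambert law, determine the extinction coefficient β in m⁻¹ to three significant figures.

Beer–Lambert: T = exp(−βL) ⇒ β = −ln(T)/L = −ln(0.894)/100.0 = 0.1120/100.0 = 0.00112 m⁻¹.

0.00112 m⁻¹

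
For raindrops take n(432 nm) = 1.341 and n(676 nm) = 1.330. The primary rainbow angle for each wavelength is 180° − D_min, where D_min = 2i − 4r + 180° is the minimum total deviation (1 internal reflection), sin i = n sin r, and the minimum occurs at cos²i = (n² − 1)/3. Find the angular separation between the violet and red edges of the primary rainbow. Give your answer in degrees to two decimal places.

1.59°

At 432 nm (n = 1.341): cos²i = 0.26609 → i = 58.946°, r = 39.705°, D_min = 139.071°, rainbow angle = 40.929°.
At 676 nm (n = 1.330): cos²i = 0.25630 → i = 59.585°, r = 40.422°, D_min = 137.484°, rainbow angle = 42.516°.
Angular width = |40.929° − 42.516°| = 1.588°.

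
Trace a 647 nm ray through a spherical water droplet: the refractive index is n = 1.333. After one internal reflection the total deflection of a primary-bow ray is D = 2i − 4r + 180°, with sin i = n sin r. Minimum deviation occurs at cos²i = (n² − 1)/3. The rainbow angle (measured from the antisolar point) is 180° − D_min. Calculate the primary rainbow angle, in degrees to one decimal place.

cos²i = (1.77689 − 1)/3 = 0.25896; i = arccos(0.50888) = 59.410°.
sin r = sin 59.410°/1.333 = 0.64579; r = 40.225°.
D_min = 2·59.410° − 4·40.225° + 180° = 137.922°.
Rainbow angle = 180° − D_min = 42.078°.

42.1°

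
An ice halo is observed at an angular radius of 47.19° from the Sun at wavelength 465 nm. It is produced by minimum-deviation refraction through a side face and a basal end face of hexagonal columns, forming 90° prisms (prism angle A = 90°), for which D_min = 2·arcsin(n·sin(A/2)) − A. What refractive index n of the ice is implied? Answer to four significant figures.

Rearranging: n = sin((D_min + A)/2) / sin(A/2).
(D_min + A)/2 = (47.19° + 90°)/2 = 68.595°.
n = sin 68.595° / sin 45° = 0.9310 / 0.7071 = 1.3167.

1.317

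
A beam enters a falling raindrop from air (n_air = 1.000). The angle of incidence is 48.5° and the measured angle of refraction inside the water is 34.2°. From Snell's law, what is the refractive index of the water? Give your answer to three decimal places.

n = sin θ_i / sin θ_r = sin 48.5° / sin 34.2° = 0.7490 / 0.5621 = 1.3325.

1.332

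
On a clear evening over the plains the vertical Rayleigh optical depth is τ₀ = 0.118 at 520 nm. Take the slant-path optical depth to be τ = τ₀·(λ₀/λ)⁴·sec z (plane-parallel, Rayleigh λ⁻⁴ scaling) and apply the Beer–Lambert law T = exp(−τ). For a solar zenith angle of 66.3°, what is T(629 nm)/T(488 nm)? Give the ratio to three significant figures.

1.27

Airmass: sec 66.3° = 2.4879.
τ(629 nm) = 0.118 × (520/629)⁴ × 2.4879 = 0.118 × 0.4671 × 2.4879 = 0.1371.
τ(488 nm) = 0.118 × (520/488)⁴ × 2.4879 = 0.118 × 1.2892 × 2.4879 = 0.3785.
T(629)/T(488) = exp(τ_B − τ_A) = exp(0.2414) = 1.2730.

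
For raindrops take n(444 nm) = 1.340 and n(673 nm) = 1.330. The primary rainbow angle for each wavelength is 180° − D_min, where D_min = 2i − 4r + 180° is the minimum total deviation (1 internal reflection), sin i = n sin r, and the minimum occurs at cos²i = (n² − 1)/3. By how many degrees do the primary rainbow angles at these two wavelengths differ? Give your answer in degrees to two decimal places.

1.45°

At 444 nm (n = 1.340): cos²i = 0.26520 → i = 59.004°, r = 39.770°, D_min = 138.929°, rainbow angle = 41.071°.
At 673 nm (n = 1.330): cos²i = 0.25630 → i = 59.585°, r = 40.422°, D_min = 137.484°, rainbow angle = 42.516°.
Angular width = |41.071° − 42.516°| = 1.445°.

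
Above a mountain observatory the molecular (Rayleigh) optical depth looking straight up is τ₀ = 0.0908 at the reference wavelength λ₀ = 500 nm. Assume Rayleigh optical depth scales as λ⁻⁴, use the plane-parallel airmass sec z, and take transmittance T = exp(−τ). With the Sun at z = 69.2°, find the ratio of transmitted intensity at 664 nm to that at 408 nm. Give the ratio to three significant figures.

1.64

Airmass: sec 69.2° = 2.8161.
τ(664 nm) = 0.0908 × (500/664)⁴ × 2.8161 = 0.0908 × 0.3215 × 2.8161 = 0.0822.
τ(408 nm) = 0.0908 × (500/408)⁴ × 2.8161 = 0.0908 × 2.2555 × 2.8161 = 0.5767.
T(664)/T(408) = exp(τ_B − τ_A) = exp(0.4945) = 1.6397.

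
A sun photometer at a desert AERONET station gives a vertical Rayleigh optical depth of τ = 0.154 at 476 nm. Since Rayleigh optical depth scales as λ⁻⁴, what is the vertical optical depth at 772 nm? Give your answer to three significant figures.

0.0223

τ(772 nm) = τ(476 nm) × (476/772)⁴ = 0.154 × (0.6166)⁴ = 0.154 × 0.1445 = 0.0223.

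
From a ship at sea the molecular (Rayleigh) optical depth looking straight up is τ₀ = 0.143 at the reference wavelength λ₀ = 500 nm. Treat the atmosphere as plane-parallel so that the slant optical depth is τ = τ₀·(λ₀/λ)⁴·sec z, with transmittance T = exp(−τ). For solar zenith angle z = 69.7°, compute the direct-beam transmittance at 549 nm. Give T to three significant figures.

sec 69.7° = 2.8824.
τ = 0.143 × (500/549)⁴ × 2.8824 = 0.143 × 0.6880 × 2.8824 = 0.2836.
T = exp(−0.2836) = 0.7531.

0.753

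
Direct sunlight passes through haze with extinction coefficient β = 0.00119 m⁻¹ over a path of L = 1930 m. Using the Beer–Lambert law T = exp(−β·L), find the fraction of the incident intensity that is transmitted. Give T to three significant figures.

0.101

τ = β·L = 0.00119 × 1930 = 2.2967.
T = exp(−2.2967) = 0.1006.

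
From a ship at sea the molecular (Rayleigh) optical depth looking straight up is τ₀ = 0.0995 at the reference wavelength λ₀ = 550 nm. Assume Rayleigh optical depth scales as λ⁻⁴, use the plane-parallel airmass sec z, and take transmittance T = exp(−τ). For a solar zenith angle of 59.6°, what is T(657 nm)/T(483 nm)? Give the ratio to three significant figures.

Airmass: sec 59.6° = 1.9762.
τ(657 nm) = 0.0995 × (550/657)⁴ × 1.9762 = 0.0995 × 0.4911 × 1.9762 = 0.0966.
τ(483 nm) = 0.0995 × (550/483)⁴ × 1.9762 = 0.0995 × 1.6814 × 1.9762 = 0.3306.
T(657)/T(483) = exp(τ_B − τ_A) = exp(0.2340) = 1.2637.

1.26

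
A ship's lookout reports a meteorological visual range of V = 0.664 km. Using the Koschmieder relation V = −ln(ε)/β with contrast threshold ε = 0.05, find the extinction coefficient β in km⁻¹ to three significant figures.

4.51 km⁻¹

β = −ln(0.05) / V = 2.996 / 0.664 = 4.5116 km⁻¹.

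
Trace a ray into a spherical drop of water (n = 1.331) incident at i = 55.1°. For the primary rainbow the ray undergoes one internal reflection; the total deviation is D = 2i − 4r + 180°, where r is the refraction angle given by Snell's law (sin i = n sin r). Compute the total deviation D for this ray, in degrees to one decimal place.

sin r = sin 55.1° / 1.331 = 0.8202/1.331 = 0.6162; r = 38.04°.
D = 2·55.1° − 4·38.04° + 180° = 110.20° − 152.15° + 180° = 138.05°.

138.0°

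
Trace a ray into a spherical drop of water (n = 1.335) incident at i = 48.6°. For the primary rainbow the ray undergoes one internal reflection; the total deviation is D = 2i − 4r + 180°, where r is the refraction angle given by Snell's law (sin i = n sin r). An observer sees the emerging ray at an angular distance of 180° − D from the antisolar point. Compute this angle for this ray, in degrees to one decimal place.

sin r = sin 48.6° / 1.335 = 0.7501/1.335 = 0.5619; r = 34.19°.
D = 2·48.6° − 4·34.19° + 180° = 97.20° − 136.74° + 180° = 140.46°.
Angle from antisolar point = 180° − D = 39.54°.

39.5°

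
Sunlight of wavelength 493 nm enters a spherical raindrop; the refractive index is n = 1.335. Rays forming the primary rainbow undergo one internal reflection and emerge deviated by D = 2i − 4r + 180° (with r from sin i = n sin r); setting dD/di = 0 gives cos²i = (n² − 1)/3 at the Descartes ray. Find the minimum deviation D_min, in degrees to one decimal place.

138.2°

cos²i = (1.78222 − 1)/3 = 0.26074; i = arccos(0.51063) = 59.294°.
sin r = sin 59.294°/1.335 = 0.64405; r = 40.094°.
D_min = 2·59.294° − 4·40.094° + 180° = 138.212°.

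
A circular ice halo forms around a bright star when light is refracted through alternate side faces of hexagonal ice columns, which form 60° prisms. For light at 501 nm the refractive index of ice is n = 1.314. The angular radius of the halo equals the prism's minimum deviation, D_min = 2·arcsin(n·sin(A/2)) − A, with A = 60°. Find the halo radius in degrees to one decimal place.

n·sin(A/2) = 1.314 × sin 30° = 1.314 × 0.5000 = 0.6570.
D_min = 2·arcsin(0.6570) − 60° = 2 × 41.071° − 60° = 22.143°.

22.1°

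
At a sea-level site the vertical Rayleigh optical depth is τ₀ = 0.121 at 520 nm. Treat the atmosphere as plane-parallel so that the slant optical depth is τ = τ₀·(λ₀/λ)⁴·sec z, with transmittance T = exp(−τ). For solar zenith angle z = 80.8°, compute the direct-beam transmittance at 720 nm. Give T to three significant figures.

sec 80.8° = 6.2546.
τ = 0.121 × (520/720)⁴ × 6.2546 = 0.121 × 0.2721 × 6.2546 = 0.2059.
T = exp(−0.2059) = 0.8139.

0.814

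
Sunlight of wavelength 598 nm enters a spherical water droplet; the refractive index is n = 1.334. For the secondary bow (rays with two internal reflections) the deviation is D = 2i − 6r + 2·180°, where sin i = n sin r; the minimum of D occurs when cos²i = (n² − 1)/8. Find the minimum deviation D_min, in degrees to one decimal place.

231.2°

cos²i = (1.77956 − 1)/8 = 0.09744; i = arccos(0.31216) = 71.810°.
sin r = sin 71.810°/1.334 = 0.71217; r = 45.411°.
D_min = 2·71.810° − 6·45.411° + 360° = 231.153°.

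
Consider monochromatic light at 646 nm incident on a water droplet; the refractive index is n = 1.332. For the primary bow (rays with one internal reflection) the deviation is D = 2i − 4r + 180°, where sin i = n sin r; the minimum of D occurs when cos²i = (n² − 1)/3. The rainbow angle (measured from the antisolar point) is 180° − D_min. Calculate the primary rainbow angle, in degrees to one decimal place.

42.2°

cos²i = (1.77422 − 1)/3 = 0.25807; i = arccos(0.50801) = 59.469°.
sin r = sin 59.469°/1.332 = 0.64666; r = 40.290°.
D_min = 2·59.469° − 4·40.290° + 180° = 137.776°.
Rainbow angle = 180° − D_min = 42.224°.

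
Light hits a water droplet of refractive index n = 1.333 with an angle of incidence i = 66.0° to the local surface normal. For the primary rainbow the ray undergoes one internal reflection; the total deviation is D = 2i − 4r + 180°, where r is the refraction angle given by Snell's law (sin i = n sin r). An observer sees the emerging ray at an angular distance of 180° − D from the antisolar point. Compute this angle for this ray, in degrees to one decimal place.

41.0°

sin r = sin 66.0° / 1.333 = 0.9135/1.333 = 0.6853; r = 43.26°.
D = 2·66.0° − 4·43.26° + 180° = 132.00° − 173.05° + 180° = 138.95°.
Angle from antisolar point = 180° − D = 41.05°.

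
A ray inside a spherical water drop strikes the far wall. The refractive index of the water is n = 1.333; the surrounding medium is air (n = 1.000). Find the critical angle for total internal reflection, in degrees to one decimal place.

48.6°

sin θ_c = n_air / n = 1.000 / 1.333 = 0.7502.
θ_c = arcsin(0.7502) = 48.61°.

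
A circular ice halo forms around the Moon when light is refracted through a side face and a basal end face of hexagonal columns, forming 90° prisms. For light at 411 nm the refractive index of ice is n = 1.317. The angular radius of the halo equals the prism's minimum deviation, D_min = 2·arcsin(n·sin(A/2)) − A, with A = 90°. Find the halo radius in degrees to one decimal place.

n·sin(A/2) = 1.317 × sin 45° = 1.317 × 0.7071 = 0.9313.
D_min = 2·arcsin(0.9313) − 90° = 2 × 68.632° − 90° = 47.264°.

47.3°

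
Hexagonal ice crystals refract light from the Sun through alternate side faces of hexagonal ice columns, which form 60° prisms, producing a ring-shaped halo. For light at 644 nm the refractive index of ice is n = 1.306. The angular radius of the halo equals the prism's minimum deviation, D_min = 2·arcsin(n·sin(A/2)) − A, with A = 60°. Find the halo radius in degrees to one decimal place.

n·sin(A/2) = 1.306 × sin 30° = 1.306 × 0.5000 = 0.6530.
D_min = 2·arcsin(0.6530) − 60° = 2 × 40.768° − 60° = 21.536°.

21.5°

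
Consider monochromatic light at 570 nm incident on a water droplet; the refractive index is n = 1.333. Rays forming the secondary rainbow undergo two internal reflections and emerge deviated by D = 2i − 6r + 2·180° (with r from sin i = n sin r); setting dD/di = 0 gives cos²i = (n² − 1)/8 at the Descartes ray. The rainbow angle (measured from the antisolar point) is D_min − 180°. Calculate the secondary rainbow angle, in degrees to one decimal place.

cos²i = (1.77689 − 1)/8 = 0.09711; i = arccos(0.31163) = 71.843°.
sin r = sin 71.843°/1.333 = 0.71283; r = 45.466°.
D_min = 2·71.843° − 6·45.466° + 360° = 230.891°.
Rainbow angle = D_min − 180° = 50.891°.

50.9°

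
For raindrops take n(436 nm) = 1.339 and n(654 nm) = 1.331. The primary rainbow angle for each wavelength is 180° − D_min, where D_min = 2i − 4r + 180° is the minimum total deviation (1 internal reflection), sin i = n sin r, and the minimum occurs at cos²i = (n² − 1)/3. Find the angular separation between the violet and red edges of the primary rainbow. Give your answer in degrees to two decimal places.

At 436 nm (n = 1.339): cos²i = 0.26431 → i = 59.062°, r = 39.834°, D_min = 138.786°, rainbow angle = 41.214°.
At 654 nm (n = 1.331): cos²i = 0.25719 → i = 59.527°, r = 40.356°, D_min = 137.630°, rainbow angle = 42.370°.
Angular width = |41.214° − 42.370°| = 1.156°.

1.16°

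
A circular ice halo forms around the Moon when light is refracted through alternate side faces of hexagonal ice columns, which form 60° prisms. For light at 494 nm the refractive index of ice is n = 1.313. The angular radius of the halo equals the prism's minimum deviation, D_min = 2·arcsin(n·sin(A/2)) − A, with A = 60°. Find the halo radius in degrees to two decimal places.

n·sin(A/2) = 1.313 × sin 30° = 1.313 × 0.5000 = 0.6565.
D_min = 2·arcsin(0.6565) − 60° = 2 × 41.033° − 60° = 22.067°.

22.07°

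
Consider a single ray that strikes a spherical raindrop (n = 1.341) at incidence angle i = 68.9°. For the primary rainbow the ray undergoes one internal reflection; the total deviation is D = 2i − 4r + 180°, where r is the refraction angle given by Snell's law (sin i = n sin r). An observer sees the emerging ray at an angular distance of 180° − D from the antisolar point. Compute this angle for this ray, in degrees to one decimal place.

sin r = sin 68.9° / 1.341 = 0.9330/1.341 = 0.6957; r = 44.08°.
D = 2·68.9° − 4·44.08° + 180° = 137.80° − 176.34° + 180° = 141.46°.
Angle from antisolar point = 180° − D = 38.54°.

38.5°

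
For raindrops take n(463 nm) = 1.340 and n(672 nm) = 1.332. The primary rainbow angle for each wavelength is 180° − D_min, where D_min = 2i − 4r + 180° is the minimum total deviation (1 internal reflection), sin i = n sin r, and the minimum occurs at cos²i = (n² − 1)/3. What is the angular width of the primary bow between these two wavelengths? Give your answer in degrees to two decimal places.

At 463 nm (n = 1.340): cos²i = 0.26520 → i = 59.004°, r = 39.770°, D_min = 138.929°, rainbow angle = 41.071°.
At 672 nm (n = 1.332): cos²i = 0.25807 → i = 59.469°, r = 40.290°, D_min = 137.776°, rainbow angle = 42.224°.
Angular width = |41.071° − 42.224°| = 1.153°.

1.15°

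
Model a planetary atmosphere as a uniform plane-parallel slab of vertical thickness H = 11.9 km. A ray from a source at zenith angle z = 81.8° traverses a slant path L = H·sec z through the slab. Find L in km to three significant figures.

sec z = 1/cos 81.8° = 7.0112.
L = 11.9 × 7.0112 = 83.433 km.

83.4 km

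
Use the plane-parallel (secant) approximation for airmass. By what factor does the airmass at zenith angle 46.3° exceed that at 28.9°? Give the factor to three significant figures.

X(46.3°)/X(28.9°) = sec 46.3° / sec 28.9° = cos 28.9° / cos 46.3° = 0.8755/0.6909 = 1.2672.

1.27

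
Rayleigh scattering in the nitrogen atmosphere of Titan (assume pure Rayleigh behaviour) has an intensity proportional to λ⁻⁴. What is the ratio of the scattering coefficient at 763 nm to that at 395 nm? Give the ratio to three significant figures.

0.0718

Rayleigh scattering ∝ λ⁻⁴, so the ratio of coefficients is the inverse fourth power of the wavelength ratio.
σ(763)/σ(395) = (395/763)⁴ = (0.5177)⁴ = 0.07183.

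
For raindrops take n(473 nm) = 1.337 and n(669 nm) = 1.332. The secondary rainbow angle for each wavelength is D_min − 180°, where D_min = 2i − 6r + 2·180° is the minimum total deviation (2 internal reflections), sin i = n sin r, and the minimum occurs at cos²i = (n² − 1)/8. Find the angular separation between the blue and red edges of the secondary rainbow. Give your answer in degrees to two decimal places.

At 473 nm (n = 1.337): cos²i = 0.09845 → i = 71.714°, r = 45.249°, D_min = 231.934°, rainbow angle = 51.934°.
At 669 nm (n = 1.332): cos²i = 0.09678 → i = 71.875°, r = 45.520°, D_min = 230.628°, rainbow angle = 50.628°.
Angular width = |51.934° − 50.628°| = 1.305°.

1.31°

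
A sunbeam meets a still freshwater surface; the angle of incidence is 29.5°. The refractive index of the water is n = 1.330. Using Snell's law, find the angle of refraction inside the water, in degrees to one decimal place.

21.7°

Snell: sin θ_r = sin θ_i / n = sin 29.5° / 1.330 = 0.4924 / 1.330 = 0.3702.
θ_r = arcsin(0.3702) = 21.73°.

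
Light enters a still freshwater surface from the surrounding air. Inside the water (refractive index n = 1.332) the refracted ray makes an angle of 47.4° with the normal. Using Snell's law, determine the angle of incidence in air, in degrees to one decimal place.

78.7°

Snell: sin θ_i = n · sin θ_r = 1.332 × sin 47.4° = 1.332 × 0.7361 = 0.9805.
θ_i = arcsin(0.9805) = 78.66°.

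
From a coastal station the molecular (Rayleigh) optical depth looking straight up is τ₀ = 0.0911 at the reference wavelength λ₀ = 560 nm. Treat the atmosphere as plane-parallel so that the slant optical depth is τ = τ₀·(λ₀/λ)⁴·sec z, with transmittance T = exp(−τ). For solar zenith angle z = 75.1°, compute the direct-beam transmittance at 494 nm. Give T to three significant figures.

sec 75.1° = 3.8890.
τ = 0.0911 × (560/494)⁴ × 3.8890 = 0.0911 × 1.6514 × 3.8890 = 0.5851.
T = exp(−0.5851) = 0.5571.

0.557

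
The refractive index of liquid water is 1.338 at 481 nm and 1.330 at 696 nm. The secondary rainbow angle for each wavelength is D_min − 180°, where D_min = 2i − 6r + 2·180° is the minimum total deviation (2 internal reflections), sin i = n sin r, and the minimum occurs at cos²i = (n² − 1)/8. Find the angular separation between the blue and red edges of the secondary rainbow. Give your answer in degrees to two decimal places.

At 481 nm (n = 1.338): cos²i = 0.09878 → i = 71.682°, r = 45.195°, D_min = 232.193°, rainbow angle = 52.193°.
At 696 nm (n = 1.330): cos²i = 0.09611 → i = 71.940°, r = 45.630°, D_min = 230.101°, rainbow angle = 50.101°.
Angular width = |52.193° − 50.101°| = 2.092°.

2.09°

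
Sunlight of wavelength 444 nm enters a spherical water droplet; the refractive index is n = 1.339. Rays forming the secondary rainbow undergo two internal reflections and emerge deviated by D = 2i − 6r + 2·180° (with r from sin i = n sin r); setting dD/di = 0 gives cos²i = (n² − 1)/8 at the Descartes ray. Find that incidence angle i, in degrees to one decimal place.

cos²i = (1.339² − 1)/8 = (1.79292 − 1)/8 = 0.09912.
cos i = 0.31483, so i = 71.650°.

71.6°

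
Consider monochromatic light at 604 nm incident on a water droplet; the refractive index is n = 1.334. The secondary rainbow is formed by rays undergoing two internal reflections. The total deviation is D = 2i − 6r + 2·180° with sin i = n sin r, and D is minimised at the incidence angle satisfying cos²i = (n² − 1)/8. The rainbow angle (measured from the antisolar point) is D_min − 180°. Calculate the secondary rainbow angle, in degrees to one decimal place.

51.2°

cos²i = (1.77956 − 1)/8 = 0.09744; i = arccos(0.31216) = 71.810°.
sin r = sin 71.810°/1.334 = 0.71217; r = 45.411°.
D_min = 2·71.810° − 6·45.411° + 360° = 231.153°.
Rainbow angle = D_min − 180° = 51.153°.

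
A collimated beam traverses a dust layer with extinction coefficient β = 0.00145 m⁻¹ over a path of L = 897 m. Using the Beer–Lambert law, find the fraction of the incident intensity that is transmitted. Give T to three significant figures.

0.272

τ = β·L = 0.00145 × 897 = 1.3006.
T = exp(−1.3006) = 0.2724.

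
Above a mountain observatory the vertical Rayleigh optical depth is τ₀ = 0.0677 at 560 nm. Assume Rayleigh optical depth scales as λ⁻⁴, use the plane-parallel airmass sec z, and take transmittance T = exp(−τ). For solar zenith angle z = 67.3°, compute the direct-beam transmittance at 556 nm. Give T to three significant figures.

sec 67.3° = 2.5913.
τ = 0.0677 × (560/556)⁴ × 2.5913 = 0.0677 × 1.0291 × 2.5913 = 0.1805.
T = exp(−0.1805) = 0.8348.

0.835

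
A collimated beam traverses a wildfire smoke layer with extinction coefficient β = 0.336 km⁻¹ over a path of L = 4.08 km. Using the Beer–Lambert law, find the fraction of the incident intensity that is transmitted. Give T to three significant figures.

0.254

τ = β·L = 0.336 × 4.08 = 1.3709.
T = exp(−1.3709) = 0.2539.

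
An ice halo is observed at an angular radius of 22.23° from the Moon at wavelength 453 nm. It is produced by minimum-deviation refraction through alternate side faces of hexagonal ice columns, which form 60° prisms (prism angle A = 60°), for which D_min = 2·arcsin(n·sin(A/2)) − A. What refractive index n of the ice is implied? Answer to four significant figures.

1.315

Rearranging: n = sin((D_min + A)/2) / sin(A/2).
(D_min + A)/2 = (22.23° + 60°)/2 = 41.115°.
n = sin 41.115° / sin 30° = 0.6576 / 0.5000 = 1.3151.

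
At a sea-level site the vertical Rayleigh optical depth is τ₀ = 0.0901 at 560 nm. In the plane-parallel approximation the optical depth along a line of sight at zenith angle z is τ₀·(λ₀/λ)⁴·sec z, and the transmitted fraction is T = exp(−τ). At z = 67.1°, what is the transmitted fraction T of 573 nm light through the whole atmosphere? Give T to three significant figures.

sec 67.1° = 2.5699.
τ = 0.0901 × (560/573)⁴ × 2.5699 = 0.0901 × 0.9123 × 2.5699 = 0.2112.
T = exp(−0.2112) = 0.8096.

0.810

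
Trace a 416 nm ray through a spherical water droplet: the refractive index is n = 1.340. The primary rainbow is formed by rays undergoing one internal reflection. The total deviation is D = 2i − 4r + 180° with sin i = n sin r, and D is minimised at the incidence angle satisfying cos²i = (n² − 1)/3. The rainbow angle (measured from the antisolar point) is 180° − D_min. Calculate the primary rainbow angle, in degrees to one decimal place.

41.1°

cos²i = (1.79560 − 1)/3 = 0.26520; i = arccos(0.51498) = 59.004°.
sin r = sin 59.004°/1.340 = 0.63971; r = 39.770°.
D_min = 2·59.004° − 4·39.770° + 180° = 138.929°.
Rainbow angle = 180° − D_min = 41.071°.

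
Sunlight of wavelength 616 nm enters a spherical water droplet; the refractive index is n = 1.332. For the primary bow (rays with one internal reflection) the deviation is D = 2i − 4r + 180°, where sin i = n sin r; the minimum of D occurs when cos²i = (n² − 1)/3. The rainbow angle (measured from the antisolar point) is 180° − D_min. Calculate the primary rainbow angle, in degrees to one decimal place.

cos²i = (1.77422 − 1)/3 = 0.25807; i = arccos(0.50801) = 59.469°.
sin r = sin 59.469°/1.332 = 0.64666; r = 40.290°.
D_min = 2·59.469° − 4·40.290° + 180° = 137.776°.
Rainbow angle = 180° − D_min = 42.224°.

42.2°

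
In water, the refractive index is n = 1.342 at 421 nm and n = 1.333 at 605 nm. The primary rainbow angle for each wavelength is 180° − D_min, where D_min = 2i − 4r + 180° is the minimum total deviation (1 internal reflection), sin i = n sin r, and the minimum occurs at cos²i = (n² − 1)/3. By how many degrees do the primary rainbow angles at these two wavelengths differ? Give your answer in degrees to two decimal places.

1.29°

At 421 nm (n = 1.342): cos²i = 0.26699 → i = 58.888°, r = 39.641°, D_min = 139.213°, rainbow angle = 40.787°.
At 605 nm (n = 1.333): cos²i = 0.25896 → i = 59.410°, r = 40.225°, D_min = 137.922°, rainbow angle = 42.078°.
Angular width = |40.787° − 42.078°| = 1.291°.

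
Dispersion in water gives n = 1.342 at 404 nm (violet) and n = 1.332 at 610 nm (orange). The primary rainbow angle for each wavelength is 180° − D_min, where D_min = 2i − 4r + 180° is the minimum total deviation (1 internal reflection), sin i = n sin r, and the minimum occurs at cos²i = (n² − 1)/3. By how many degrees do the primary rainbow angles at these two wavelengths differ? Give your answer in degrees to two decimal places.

1.44°

At 404 nm (n = 1.342): cos²i = 0.26699 → i = 58.888°, r = 39.641°, D_min = 139.213°, rainbow angle = 40.787°.
At 610 nm (n = 1.332): cos²i = 0.25807 → i = 59.469°, r = 40.290°, D_min = 137.776°, rainbow angle = 42.224°.
Angular width = |40.787° − 42.224°| = 1.437°.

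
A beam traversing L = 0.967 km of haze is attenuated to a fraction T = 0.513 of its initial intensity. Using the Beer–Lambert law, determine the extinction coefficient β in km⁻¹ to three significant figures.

0.690 km⁻¹

Beer–Lambert: T = exp(−βL) ⇒ β = −ln(T)/L = −ln(0.513)/0.967 = 0.6675/0.967 = 0.6903 km⁻¹.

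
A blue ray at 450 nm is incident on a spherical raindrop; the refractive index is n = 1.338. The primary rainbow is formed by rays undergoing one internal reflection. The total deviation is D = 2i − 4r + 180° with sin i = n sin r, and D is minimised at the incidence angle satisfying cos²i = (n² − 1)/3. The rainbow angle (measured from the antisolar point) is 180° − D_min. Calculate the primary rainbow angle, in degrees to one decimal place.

41.4°

cos²i = (1.79024 − 1)/3 = 0.26341; i = arccos(0.51324) = 59.120°.
sin r = sin 59.120°/1.338 = 0.64144; r = 39.899°.
D_min = 2·59.120° − 4·39.899° + 180° = 138.643°.
Rainbow angle = 180° − D_min = 41.357°.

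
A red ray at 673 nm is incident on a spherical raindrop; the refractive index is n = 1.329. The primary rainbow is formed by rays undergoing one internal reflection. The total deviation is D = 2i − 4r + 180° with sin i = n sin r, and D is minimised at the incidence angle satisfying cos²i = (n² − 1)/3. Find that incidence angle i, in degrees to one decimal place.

59.6°

cos²i = (1.329² − 1)/3 = (1.76624 − 1)/3 = 0.25541.
cos i = 0.50538, so i = 59.643°.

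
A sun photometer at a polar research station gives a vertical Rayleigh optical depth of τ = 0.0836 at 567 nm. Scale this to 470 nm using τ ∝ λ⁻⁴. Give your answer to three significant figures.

τ(470 nm) = τ(567 nm) × (567/470)⁴ = 0.0836 × (1.2064)⁴ = 0.0836 × 2.1181 = 0.1771.

0.177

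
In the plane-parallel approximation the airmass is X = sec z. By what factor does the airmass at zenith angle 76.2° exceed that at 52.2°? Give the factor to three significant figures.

X(76.2°)/X(52.2°) = sec 76.2° / sec 52.2° = cos 52.2° / cos 76.2° = 0.6129/0.2385 = 2.5695.

2.57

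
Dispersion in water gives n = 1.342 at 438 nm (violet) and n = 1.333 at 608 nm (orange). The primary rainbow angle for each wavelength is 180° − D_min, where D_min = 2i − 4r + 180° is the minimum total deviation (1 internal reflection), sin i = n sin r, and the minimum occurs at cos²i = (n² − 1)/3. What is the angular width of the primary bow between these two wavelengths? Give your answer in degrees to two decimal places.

1.29°

At 438 nm (n = 1.342): cos²i = 0.26699 → i = 58.888°, r = 39.641°, D_min = 139.213°, rainbow angle = 40.787°.
At 608 nm (n = 1.333): cos²i = 0.25896 → i = 59.410°, r = 40.225°, D_min = 137.922°, rainbow angle = 42.078°.
Angular width = |40.787° − 42.078°| = 1.291°.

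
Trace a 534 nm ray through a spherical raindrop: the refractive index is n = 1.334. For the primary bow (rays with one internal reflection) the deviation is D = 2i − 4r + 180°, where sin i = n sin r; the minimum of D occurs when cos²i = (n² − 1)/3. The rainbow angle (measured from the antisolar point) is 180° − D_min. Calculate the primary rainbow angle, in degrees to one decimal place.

cos²i = (1.77956 − 1)/3 = 0.25985; i = arccos(0.50976) = 59.352°.
sin r = sin 59.352°/1.334 = 0.64492; r = 40.159°.
D_min = 2·59.352° − 4·40.159° + 180° = 138.067°.
Rainbow angle = 180° − D_min = 41.933°.

41.9°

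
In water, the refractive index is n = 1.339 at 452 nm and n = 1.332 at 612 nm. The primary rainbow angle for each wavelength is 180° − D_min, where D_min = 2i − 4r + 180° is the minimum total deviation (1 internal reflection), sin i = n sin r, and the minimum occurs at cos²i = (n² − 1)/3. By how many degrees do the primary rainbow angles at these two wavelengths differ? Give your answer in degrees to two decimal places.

At 452 nm (n = 1.339): cos²i = 0.26431 → i = 59.062°, r = 39.834°, D_min = 138.786°, rainbow angle = 41.214°.
At 612 nm (n = 1.332): cos²i = 0.25807 → i = 59.469°, r = 40.290°, D_min = 137.776°, rainbow angle = 42.224°.
Angular width = |41.214° − 42.224°| = 1.010°.

1.01°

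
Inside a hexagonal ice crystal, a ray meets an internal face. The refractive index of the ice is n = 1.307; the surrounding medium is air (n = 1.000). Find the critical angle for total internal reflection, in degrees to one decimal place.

49.9°

sin θ_c = n_air / n = 1.000 / 1.307 = 0.7651.
θ_c = arcsin(0.7651) = 49.92°.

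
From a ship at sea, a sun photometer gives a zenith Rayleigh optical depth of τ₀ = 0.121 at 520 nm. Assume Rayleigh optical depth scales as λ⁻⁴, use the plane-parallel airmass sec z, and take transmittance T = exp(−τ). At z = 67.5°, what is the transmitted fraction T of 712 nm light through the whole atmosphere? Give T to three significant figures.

0.914

sec 67.5° = 2.6131.
τ = 0.121 × (520/712)⁴ × 2.6131 = 0.121 × 0.2845 × 2.6131 = 0.0900.
T = exp(−0.0900) = 0.9140.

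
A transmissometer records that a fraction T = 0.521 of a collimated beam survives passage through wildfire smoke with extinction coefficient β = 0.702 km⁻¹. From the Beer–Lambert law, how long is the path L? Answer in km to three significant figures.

0.929 km

Beer–Lambert: T = exp(−βL) ⇒ L = −ln(T)/β = −ln(0.521)/0.702 = 0.6520/0.702 = 0.9288 km.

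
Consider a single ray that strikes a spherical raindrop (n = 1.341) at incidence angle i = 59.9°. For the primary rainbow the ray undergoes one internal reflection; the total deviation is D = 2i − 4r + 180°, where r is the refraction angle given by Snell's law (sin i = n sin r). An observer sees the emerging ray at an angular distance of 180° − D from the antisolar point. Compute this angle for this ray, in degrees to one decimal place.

sin r = sin 59.9° / 1.341 = 0.8652/1.341 = 0.6452; r = 40.18°.
D = 2·59.9° − 4·40.18° + 180° = 119.80° − 160.71° + 180° = 139.09°.
Angle from antisolar point = 180° − D = 40.91°.

40.9°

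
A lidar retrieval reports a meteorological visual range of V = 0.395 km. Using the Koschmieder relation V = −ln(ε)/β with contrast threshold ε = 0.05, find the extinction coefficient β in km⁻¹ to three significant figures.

β = −ln(0.05) / V = 2.996 / 0.395 = 7.5841 km⁻¹.

7.58 km⁻¹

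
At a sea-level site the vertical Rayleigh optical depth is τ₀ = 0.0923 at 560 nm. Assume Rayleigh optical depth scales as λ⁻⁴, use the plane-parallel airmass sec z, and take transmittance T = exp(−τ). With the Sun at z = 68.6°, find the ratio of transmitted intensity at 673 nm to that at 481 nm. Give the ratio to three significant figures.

1.41

Airmass: sec 68.6° = 2.7407.
τ(673 nm) = 0.0923 × (560/673)⁴ × 2.7407 = 0.0923 × 0.4794 × 2.7407 = 0.1213.
τ(481 nm) = 0.0923 × (560/481)⁴ × 2.7407 = 0.0923 × 1.8373 × 2.7407 = 0.4648.
T(673)/T(481) = exp(τ_B − τ_A) = exp(0.3435) = 1.4099.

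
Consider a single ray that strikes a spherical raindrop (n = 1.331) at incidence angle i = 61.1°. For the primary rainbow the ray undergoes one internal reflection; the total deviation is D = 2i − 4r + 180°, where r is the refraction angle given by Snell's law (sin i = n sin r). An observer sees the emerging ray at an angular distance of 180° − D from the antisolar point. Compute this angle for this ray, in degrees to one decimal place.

sin r = sin 61.1° / 1.331 = 0.8755/1.331 = 0.6577; r = 41.13°.
D = 2·61.1° − 4·41.13° + 180° = 122.20° − 164.51° + 180° = 137.69°.
Angle from antisolar point = 180° − D = 42.31°.

42.3°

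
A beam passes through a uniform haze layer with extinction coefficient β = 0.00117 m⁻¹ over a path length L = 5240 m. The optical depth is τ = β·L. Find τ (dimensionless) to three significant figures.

6.13

τ = β·L = 0.00117 × 5240 = 6.1308.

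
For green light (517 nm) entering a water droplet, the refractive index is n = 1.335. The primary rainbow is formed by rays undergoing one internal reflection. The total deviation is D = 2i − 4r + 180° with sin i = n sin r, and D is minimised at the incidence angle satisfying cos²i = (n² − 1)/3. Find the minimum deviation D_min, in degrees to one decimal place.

138.2°

cos²i = (1.78222 − 1)/3 = 0.26074; i = arccos(0.51063) = 59.294°.
sin r = sin 59.294°/1.335 = 0.64405; r = 40.094°.
D_min = 2·59.294° − 4·40.094° + 180° = 138.212°.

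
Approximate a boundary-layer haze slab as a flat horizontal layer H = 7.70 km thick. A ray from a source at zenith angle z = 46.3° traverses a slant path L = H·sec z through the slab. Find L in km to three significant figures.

11.1 km

sec z = 1/cos 46.3° = 1.4474.
L = 7.70 × 1.4474 = 11.145 km.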